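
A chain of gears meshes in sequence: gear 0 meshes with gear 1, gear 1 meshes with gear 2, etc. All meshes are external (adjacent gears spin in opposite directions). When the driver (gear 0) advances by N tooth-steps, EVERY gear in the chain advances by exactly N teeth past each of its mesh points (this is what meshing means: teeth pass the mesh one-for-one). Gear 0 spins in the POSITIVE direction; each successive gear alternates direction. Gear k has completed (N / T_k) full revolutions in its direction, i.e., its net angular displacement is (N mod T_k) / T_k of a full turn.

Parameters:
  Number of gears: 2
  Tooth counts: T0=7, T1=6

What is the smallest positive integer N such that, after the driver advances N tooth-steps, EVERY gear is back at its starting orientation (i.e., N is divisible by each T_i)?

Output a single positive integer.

Answer: 42

Derivation:
Gear k returns to start when N is a multiple of T_k.
All gears at start simultaneously when N is a common multiple of [7, 6]; the smallest such N is lcm(7, 6).
Start: lcm = T0 = 7
Fold in T1=6: gcd(7, 6) = 1; lcm(7, 6) = 7 * 6 / 1 = 42 / 1 = 42
Full cycle length = 42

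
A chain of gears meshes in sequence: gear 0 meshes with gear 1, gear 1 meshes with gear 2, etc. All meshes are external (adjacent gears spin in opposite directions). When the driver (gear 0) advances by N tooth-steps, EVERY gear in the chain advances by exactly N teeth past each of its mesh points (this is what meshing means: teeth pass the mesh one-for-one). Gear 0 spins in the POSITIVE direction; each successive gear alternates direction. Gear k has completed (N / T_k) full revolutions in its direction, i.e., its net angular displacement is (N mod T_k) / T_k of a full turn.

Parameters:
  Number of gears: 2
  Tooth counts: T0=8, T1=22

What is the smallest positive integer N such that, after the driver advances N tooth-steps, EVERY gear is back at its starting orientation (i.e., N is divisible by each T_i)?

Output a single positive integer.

Gear k returns to start when N is a multiple of T_k.
All gears at start simultaneously when N is a common multiple of [8, 22]; the smallest such N is lcm(8, 22).
Start: lcm = T0 = 8
Fold in T1=22: gcd(8, 22) = 2; lcm(8, 22) = 8 * 22 / 2 = 176 / 2 = 88
Full cycle length = 88

Answer: 88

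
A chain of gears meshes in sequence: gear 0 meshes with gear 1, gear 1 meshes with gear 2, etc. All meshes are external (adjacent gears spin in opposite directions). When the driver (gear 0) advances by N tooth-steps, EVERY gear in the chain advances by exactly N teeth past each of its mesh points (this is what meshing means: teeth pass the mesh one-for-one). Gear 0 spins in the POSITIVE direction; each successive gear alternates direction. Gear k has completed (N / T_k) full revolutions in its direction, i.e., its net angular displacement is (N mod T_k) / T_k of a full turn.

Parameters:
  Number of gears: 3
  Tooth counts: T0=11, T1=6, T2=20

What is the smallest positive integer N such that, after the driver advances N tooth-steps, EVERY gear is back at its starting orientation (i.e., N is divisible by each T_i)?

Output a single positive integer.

Answer: 660

Derivation:
Gear k returns to start when N is a multiple of T_k.
All gears at start simultaneously when N is a common multiple of [11, 6, 20]; the smallest such N is lcm(11, 6, 20).
Start: lcm = T0 = 11
Fold in T1=6: gcd(11, 6) = 1; lcm(11, 6) = 11 * 6 / 1 = 66 / 1 = 66
Fold in T2=20: gcd(66, 20) = 2; lcm(66, 20) = 66 * 20 / 2 = 1320 / 2 = 660
Full cycle length = 660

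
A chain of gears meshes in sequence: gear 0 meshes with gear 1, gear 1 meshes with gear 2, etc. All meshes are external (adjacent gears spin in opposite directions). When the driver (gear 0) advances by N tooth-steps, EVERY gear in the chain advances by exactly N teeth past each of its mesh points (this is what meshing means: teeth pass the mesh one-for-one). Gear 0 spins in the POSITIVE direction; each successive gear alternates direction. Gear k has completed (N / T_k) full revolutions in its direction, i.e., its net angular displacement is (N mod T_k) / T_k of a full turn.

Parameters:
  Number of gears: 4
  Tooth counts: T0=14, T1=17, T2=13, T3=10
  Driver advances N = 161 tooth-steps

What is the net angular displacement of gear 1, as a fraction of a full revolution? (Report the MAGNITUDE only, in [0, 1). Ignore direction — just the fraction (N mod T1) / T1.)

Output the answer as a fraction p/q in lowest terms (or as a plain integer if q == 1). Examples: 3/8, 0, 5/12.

Chain of 4 gears, tooth counts: [14, 17, 13, 10]
  gear 0: T0=14, direction=positive, advance = 161 mod 14 = 7 teeth = 7/14 turn
  gear 1: T1=17, direction=negative, advance = 161 mod 17 = 8 teeth = 8/17 turn
  gear 2: T2=13, direction=positive, advance = 161 mod 13 = 5 teeth = 5/13 turn
  gear 3: T3=10, direction=negative, advance = 161 mod 10 = 1 teeth = 1/10 turn
Gear 1: 161 mod 17 = 8
Fraction = 8 / 17 = 8/17 (gcd(8,17)=1) = 8/17

Answer: 8/17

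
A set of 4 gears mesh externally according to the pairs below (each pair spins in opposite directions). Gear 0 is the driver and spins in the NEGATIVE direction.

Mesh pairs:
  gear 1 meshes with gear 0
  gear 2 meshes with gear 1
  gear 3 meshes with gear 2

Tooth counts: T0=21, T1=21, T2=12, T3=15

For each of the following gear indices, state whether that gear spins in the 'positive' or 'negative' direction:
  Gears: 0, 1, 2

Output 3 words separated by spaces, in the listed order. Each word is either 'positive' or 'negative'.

Gear 0 (driver): negative (depth 0)
  gear 1: meshes with gear 0 -> depth 1 -> positive (opposite of gear 0)
  gear 2: meshes with gear 1 -> depth 2 -> negative (opposite of gear 1)
  gear 3: meshes with gear 2 -> depth 3 -> positive (opposite of gear 2)
Queried indices 0, 1, 2 -> negative, positive, negative

Answer: negative positive negative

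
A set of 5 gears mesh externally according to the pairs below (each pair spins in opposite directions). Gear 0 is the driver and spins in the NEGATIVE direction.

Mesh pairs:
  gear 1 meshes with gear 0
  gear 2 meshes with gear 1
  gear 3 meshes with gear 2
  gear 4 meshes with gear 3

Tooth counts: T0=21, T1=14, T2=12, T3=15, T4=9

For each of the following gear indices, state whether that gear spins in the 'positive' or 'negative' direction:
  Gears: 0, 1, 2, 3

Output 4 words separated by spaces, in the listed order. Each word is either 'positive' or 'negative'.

Answer: negative positive negative positive

Derivation:
Gear 0 (driver): negative (depth 0)
  gear 1: meshes with gear 0 -> depth 1 -> positive (opposite of gear 0)
  gear 2: meshes with gear 1 -> depth 2 -> negative (opposite of gear 1)
  gear 3: meshes with gear 2 -> depth 3 -> positive (opposite of gear 2)
  gear 4: meshes with gear 3 -> depth 4 -> negative (opposite of gear 3)
Queried indices 0, 1, 2, 3 -> negative, positive, negative, positive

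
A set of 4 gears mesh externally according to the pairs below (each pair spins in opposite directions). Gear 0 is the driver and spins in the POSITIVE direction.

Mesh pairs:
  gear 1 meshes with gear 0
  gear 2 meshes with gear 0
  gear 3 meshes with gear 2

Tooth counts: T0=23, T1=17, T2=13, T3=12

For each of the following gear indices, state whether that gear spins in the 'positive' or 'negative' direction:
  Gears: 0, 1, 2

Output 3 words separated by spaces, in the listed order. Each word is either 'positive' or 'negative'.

Answer: positive negative negative

Derivation:
Gear 0 (driver): positive (depth 0)
  gear 1: meshes with gear 0 -> depth 1 -> negative (opposite of gear 0)
  gear 2: meshes with gear 0 -> depth 1 -> negative (opposite of gear 0)
  gear 3: meshes with gear 2 -> depth 2 -> positive (opposite of gear 2)
Queried indices 0, 1, 2 -> positive, negative, negative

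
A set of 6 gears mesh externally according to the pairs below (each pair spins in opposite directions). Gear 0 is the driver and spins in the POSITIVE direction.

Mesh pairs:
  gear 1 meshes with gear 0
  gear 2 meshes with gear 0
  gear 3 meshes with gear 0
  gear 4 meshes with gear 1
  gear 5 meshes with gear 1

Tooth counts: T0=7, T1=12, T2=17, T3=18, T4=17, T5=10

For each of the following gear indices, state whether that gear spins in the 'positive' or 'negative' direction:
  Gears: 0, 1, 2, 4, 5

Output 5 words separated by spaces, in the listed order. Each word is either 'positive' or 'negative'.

Gear 0 (driver): positive (depth 0)
  gear 1: meshes with gear 0 -> depth 1 -> negative (opposite of gear 0)
  gear 2: meshes with gear 0 -> depth 1 -> negative (opposite of gear 0)
  gear 3: meshes with gear 0 -> depth 1 -> negative (opposite of gear 0)
  gear 4: meshes with gear 1 -> depth 2 -> positive (opposite of gear 1)
  gear 5: meshes with gear 1 -> depth 2 -> positive (opposite of gear 1)
Queried indices 0, 1, 2, 4, 5 -> positive, negative, negative, positive, positive

Answer: positive negative negative positive positive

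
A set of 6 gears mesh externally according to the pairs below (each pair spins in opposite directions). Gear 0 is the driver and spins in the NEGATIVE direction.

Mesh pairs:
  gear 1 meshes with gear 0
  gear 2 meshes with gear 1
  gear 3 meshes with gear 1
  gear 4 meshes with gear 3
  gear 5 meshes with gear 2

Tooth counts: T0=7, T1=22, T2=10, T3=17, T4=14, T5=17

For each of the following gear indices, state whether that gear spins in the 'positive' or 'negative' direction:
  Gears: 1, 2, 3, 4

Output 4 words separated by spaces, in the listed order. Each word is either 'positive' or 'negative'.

Answer: positive negative negative positive

Derivation:
Gear 0 (driver): negative (depth 0)
  gear 1: meshes with gear 0 -> depth 1 -> positive (opposite of gear 0)
  gear 2: meshes with gear 1 -> depth 2 -> negative (opposite of gear 1)
  gear 3: meshes with gear 1 -> depth 2 -> negative (opposite of gear 1)
  gear 4: meshes with gear 3 -> depth 3 -> positive (opposite of gear 3)
  gear 5: meshes with gear 2 -> depth 3 -> positive (opposite of gear 2)
Queried indices 1, 2, 3, 4 -> positive, negative, negative, positive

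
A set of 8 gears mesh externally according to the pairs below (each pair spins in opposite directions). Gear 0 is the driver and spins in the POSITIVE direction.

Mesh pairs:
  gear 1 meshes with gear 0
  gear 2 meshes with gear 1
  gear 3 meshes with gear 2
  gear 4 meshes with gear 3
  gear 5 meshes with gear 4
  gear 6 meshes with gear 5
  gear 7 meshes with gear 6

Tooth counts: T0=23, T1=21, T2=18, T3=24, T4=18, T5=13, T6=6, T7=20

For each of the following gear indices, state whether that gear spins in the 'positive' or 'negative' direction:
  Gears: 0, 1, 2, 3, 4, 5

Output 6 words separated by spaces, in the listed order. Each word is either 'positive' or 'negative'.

Gear 0 (driver): positive (depth 0)
  gear 1: meshes with gear 0 -> depth 1 -> negative (opposite of gear 0)
  gear 2: meshes with gear 1 -> depth 2 -> positive (opposite of gear 1)
  gear 3: meshes with gear 2 -> depth 3 -> negative (opposite of gear 2)
  gear 4: meshes with gear 3 -> depth 4 -> positive (opposite of gear 3)
  gear 5: meshes with gear 4 -> depth 5 -> negative (opposite of gear 4)
  gear 6: meshes with gear 5 -> depth 6 -> positive (opposite of gear 5)
  gear 7: meshes with gear 6 -> depth 7 -> negative (opposite of gear 6)
Queried indices 0, 1, 2, 3, 4, 5 -> positive, negative, positive, negative, positive, negative

Answer: positive negative positive negative positive negative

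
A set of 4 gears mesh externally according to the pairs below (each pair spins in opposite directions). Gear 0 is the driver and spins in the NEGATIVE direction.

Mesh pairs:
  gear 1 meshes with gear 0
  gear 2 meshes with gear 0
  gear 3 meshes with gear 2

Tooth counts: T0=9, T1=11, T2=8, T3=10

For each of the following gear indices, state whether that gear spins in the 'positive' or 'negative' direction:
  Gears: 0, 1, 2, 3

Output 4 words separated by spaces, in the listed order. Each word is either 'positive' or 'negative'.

Answer: negative positive positive negative

Derivation:
Gear 0 (driver): negative (depth 0)
  gear 1: meshes with gear 0 -> depth 1 -> positive (opposite of gear 0)
  gear 2: meshes with gear 0 -> depth 1 -> positive (opposite of gear 0)
  gear 3: meshes with gear 2 -> depth 2 -> negative (opposite of gear 2)
Queried indices 0, 1, 2, 3 -> negative, positive, positive, negative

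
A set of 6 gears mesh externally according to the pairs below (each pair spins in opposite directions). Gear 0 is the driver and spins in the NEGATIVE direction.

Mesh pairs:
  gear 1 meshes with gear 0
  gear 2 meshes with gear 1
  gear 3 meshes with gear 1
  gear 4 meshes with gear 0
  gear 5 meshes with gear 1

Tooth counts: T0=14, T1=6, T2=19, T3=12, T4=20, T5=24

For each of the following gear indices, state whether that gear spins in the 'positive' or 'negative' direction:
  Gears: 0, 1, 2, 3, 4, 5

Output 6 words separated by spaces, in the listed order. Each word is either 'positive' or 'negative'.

Gear 0 (driver): negative (depth 0)
  gear 1: meshes with gear 0 -> depth 1 -> positive (opposite of gear 0)
  gear 2: meshes with gear 1 -> depth 2 -> negative (opposite of gear 1)
  gear 3: meshes with gear 1 -> depth 2 -> negative (opposite of gear 1)
  gear 4: meshes with gear 0 -> depth 1 -> positive (opposite of gear 0)
  gear 5: meshes with gear 1 -> depth 2 -> negative (opposite of gear 1)
Queried indices 0, 1, 2, 3, 4, 5 -> negative, positive, negative, negative, positive, negative

Answer: negative positive negative negative positive negative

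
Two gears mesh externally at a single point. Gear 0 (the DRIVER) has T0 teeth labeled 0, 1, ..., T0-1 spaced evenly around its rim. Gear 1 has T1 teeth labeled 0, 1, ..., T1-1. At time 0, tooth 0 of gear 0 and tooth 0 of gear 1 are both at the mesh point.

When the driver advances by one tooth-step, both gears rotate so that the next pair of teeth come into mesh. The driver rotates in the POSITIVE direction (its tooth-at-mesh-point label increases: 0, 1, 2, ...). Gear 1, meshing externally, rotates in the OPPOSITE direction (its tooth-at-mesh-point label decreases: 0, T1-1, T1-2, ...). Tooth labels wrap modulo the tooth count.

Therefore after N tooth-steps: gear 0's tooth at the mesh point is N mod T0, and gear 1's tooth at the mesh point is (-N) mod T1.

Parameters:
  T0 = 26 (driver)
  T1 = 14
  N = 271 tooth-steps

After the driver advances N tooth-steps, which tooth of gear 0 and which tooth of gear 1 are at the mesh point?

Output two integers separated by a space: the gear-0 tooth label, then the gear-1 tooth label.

Answer: 11 9

Derivation:
Gear 0 (driver, T0=26): tooth at mesh = N mod T0
  271 = 10 * 26 + 11, so 271 mod 26 = 11
  gear 0 tooth = 11
Gear 1 (driven, T1=14): tooth at mesh = (-N) mod T1
  271 = 19 * 14 + 5, so 271 mod 14 = 5
  (-271) mod 14 = (-5) mod 14 = 14 - 5 = 9
Mesh after 271 steps: gear-0 tooth 11 meets gear-1 tooth 9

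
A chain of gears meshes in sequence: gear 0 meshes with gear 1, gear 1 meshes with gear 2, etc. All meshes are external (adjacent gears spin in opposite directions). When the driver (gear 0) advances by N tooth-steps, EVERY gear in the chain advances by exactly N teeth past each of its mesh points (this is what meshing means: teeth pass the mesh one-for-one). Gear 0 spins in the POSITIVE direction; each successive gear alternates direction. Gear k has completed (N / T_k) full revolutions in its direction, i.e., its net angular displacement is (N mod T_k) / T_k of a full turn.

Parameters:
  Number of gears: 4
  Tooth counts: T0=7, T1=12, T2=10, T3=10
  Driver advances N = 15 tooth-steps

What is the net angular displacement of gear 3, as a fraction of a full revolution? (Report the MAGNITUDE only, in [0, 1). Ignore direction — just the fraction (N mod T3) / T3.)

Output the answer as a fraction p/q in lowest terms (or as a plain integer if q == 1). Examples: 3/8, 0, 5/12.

Chain of 4 gears, tooth counts: [7, 12, 10, 10]
  gear 0: T0=7, direction=positive, advance = 15 mod 7 = 1 teeth = 1/7 turn
  gear 1: T1=12, direction=negative, advance = 15 mod 12 = 3 teeth = 3/12 turn
  gear 2: T2=10, direction=positive, advance = 15 mod 10 = 5 teeth = 5/10 turn
  gear 3: T3=10, direction=negative, advance = 15 mod 10 = 5 teeth = 5/10 turn
Gear 3: 15 mod 10 = 5
Fraction = 5 / 10 = 1/2 (gcd(5,10)=5) = 1/2

Answer: 1/2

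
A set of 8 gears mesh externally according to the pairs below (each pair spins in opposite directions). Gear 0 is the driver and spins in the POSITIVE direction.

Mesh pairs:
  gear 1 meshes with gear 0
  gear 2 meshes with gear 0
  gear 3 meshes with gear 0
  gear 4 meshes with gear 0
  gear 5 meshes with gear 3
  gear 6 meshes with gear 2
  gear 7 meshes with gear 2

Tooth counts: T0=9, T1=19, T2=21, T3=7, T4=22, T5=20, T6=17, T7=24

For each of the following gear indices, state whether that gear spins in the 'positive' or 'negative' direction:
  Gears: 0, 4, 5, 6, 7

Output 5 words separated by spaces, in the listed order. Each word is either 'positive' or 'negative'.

Gear 0 (driver): positive (depth 0)
  gear 1: meshes with gear 0 -> depth 1 -> negative (opposite of gear 0)
  gear 2: meshes with gear 0 -> depth 1 -> negative (opposite of gear 0)
  gear 3: meshes with gear 0 -> depth 1 -> negative (opposite of gear 0)
  gear 4: meshes with gear 0 -> depth 1 -> negative (opposite of gear 0)
  gear 5: meshes with gear 3 -> depth 2 -> positive (opposite of gear 3)
  gear 6: meshes with gear 2 -> depth 2 -> positive (opposite of gear 2)
  gear 7: meshes with gear 2 -> depth 2 -> positive (opposite of gear 2)
Queried indices 0, 4, 5, 6, 7 -> positive, negative, positive, positive, positive

Answer: positive negative positive positive positive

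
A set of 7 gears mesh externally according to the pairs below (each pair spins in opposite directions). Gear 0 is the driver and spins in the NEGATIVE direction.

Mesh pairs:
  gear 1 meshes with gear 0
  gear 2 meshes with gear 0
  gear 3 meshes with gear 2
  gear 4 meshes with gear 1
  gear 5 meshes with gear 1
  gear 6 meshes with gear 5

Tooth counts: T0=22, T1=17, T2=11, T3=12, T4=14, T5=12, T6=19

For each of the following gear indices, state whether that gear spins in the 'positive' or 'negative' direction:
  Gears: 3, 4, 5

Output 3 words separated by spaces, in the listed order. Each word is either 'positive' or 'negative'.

Gear 0 (driver): negative (depth 0)
  gear 1: meshes with gear 0 -> depth 1 -> positive (opposite of gear 0)
  gear 2: meshes with gear 0 -> depth 1 -> positive (opposite of gear 0)
  gear 3: meshes with gear 2 -> depth 2 -> negative (opposite of gear 2)
  gear 4: meshes with gear 1 -> depth 2 -> negative (opposite of gear 1)
  gear 5: meshes with gear 1 -> depth 2 -> negative (opposite of gear 1)
  gear 6: meshes with gear 5 -> depth 3 -> positive (opposite of gear 5)
Queried indices 3, 4, 5 -> negative, negative, negative

Answer: negative negative negative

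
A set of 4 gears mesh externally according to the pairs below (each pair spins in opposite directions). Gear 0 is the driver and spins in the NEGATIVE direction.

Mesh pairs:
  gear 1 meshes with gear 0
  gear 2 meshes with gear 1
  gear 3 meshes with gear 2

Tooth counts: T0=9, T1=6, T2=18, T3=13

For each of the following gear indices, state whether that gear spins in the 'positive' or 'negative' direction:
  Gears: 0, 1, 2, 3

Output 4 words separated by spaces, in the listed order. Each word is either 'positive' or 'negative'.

Answer: negative positive negative positive

Derivation:
Gear 0 (driver): negative (depth 0)
  gear 1: meshes with gear 0 -> depth 1 -> positive (opposite of gear 0)
  gear 2: meshes with gear 1 -> depth 2 -> negative (opposite of gear 1)
  gear 3: meshes with gear 2 -> depth 3 -> positive (opposite of gear 2)
Queried indices 0, 1, 2, 3 -> negative, positive, negative, positive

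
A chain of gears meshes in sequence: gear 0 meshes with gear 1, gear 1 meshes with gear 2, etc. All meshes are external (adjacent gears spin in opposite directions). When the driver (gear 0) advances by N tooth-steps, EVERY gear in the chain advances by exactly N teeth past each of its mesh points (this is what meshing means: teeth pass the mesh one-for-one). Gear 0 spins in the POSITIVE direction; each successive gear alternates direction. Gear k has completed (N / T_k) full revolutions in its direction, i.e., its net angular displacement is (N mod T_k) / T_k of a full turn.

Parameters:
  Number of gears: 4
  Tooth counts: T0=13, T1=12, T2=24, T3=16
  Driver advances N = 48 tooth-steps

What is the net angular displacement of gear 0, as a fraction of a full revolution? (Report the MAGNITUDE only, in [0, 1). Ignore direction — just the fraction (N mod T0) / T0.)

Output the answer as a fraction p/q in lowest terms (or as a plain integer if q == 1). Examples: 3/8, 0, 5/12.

Chain of 4 gears, tooth counts: [13, 12, 24, 16]
  gear 0: T0=13, direction=positive, advance = 48 mod 13 = 9 teeth = 9/13 turn
  gear 1: T1=12, direction=negative, advance = 48 mod 12 = 0 teeth = 0/12 turn
  gear 2: T2=24, direction=positive, advance = 48 mod 24 = 0 teeth = 0/24 turn
  gear 3: T3=16, direction=negative, advance = 48 mod 16 = 0 teeth = 0/16 turn
Gear 0: 48 mod 13 = 9
Fraction = 9 / 13 = 9/13 (gcd(9,13)=1) = 9/13

Answer: 9/13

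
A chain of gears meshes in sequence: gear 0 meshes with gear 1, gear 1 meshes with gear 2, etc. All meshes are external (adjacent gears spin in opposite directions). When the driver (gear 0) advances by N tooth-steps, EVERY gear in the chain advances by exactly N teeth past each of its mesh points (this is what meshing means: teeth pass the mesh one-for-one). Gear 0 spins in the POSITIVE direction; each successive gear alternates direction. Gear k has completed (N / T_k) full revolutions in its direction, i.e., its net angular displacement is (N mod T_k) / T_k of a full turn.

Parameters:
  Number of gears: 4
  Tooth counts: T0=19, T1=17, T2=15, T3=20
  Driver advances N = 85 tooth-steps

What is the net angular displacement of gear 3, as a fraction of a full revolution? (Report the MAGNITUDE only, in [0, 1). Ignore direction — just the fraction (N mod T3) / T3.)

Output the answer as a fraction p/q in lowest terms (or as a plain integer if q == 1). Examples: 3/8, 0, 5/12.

Chain of 4 gears, tooth counts: [19, 17, 15, 20]
  gear 0: T0=19, direction=positive, advance = 85 mod 19 = 9 teeth = 9/19 turn
  gear 1: T1=17, direction=negative, advance = 85 mod 17 = 0 teeth = 0/17 turn
  gear 2: T2=15, direction=positive, advance = 85 mod 15 = 10 teeth = 10/15 turn
  gear 3: T3=20, direction=negative, advance = 85 mod 20 = 5 teeth = 5/20 turn
Gear 3: 85 mod 20 = 5
Fraction = 5 / 20 = 1/4 (gcd(5,20)=5) = 1/4

Answer: 1/4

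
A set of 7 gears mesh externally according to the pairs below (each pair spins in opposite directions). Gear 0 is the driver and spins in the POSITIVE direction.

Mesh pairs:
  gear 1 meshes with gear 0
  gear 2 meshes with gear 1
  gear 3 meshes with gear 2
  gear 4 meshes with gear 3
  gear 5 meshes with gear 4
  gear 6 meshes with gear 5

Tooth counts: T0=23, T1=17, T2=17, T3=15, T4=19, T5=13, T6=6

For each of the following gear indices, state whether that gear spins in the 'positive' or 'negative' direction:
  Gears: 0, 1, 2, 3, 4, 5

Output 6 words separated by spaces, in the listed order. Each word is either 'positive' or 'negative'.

Answer: positive negative positive negative positive negative

Derivation:
Gear 0 (driver): positive (depth 0)
  gear 1: meshes with gear 0 -> depth 1 -> negative (opposite of gear 0)
  gear 2: meshes with gear 1 -> depth 2 -> positive (opposite of gear 1)
  gear 3: meshes with gear 2 -> depth 3 -> negative (opposite of gear 2)
  gear 4: meshes with gear 3 -> depth 4 -> positive (opposite of gear 3)
  gear 5: meshes with gear 4 -> depth 5 -> negative (opposite of gear 4)
  gear 6: meshes with gear 5 -> depth 6 -> positive (opposite of gear 5)
Queried indices 0, 1, 2, 3, 4, 5 -> positive, negative, positive, negative, positive, negative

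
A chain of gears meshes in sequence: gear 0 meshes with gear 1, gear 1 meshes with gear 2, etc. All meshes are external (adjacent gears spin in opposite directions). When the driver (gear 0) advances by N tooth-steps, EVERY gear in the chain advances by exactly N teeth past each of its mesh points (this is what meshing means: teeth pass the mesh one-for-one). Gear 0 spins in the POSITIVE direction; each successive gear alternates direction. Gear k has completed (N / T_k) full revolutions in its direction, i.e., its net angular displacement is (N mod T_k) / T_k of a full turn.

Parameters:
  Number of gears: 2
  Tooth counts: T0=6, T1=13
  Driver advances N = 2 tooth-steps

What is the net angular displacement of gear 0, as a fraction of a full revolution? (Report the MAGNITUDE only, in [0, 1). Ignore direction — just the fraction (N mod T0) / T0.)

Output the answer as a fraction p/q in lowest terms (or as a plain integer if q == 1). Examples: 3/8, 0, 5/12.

Chain of 2 gears, tooth counts: [6, 13]
  gear 0: T0=6, direction=positive, advance = 2 mod 6 = 2 teeth = 2/6 turn
  gear 1: T1=13, direction=negative, advance = 2 mod 13 = 2 teeth = 2/13 turn
Gear 0: 2 mod 6 = 2
Fraction = 2 / 6 = 1/3 (gcd(2,6)=2) = 1/3

Answer: 1/3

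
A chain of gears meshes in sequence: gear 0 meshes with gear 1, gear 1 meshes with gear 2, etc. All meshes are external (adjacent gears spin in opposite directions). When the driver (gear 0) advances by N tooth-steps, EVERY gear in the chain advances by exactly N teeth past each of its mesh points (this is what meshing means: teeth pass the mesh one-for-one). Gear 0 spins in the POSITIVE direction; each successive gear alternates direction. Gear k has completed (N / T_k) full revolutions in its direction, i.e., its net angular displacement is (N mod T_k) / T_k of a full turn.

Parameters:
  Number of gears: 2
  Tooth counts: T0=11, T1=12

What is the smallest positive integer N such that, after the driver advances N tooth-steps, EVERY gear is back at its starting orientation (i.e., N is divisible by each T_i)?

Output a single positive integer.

Gear k returns to start when N is a multiple of T_k.
All gears at start simultaneously when N is a common multiple of [11, 12]; the smallest such N is lcm(11, 12).
Start: lcm = T0 = 11
Fold in T1=12: gcd(11, 12) = 1; lcm(11, 12) = 11 * 12 / 1 = 132 / 1 = 132
Full cycle length = 132

Answer: 132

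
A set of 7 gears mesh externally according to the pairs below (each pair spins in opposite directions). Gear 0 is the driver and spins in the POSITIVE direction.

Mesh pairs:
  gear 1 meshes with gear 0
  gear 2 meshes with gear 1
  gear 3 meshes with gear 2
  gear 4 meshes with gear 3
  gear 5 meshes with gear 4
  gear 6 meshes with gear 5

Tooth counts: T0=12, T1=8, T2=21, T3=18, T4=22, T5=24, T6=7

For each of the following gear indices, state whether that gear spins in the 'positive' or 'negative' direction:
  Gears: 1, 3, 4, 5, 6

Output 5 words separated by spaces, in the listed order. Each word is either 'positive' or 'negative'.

Gear 0 (driver): positive (depth 0)
  gear 1: meshes with gear 0 -> depth 1 -> negative (opposite of gear 0)
  gear 2: meshes with gear 1 -> depth 2 -> positive (opposite of gear 1)
  gear 3: meshes with gear 2 -> depth 3 -> negative (opposite of gear 2)
  gear 4: meshes with gear 3 -> depth 4 -> positive (opposite of gear 3)
  gear 5: meshes with gear 4 -> depth 5 -> negative (opposite of gear 4)
  gear 6: meshes with gear 5 -> depth 6 -> positive (opposite of gear 5)
Queried indices 1, 3, 4, 5, 6 -> negative, negative, positive, negative, positive

Answer: negative negative positive negative positive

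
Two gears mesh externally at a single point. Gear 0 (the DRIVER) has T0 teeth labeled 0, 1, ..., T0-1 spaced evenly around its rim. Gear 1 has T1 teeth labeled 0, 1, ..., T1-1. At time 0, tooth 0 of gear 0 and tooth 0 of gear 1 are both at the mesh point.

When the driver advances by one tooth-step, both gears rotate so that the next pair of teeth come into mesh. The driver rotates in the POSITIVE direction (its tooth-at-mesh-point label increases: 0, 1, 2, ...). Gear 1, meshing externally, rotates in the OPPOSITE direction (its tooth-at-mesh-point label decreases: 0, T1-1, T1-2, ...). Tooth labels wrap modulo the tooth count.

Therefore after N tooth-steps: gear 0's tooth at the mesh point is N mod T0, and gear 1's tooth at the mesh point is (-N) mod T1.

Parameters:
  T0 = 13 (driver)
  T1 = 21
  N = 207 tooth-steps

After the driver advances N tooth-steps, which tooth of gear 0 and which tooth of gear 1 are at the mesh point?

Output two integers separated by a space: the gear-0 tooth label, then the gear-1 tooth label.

Answer: 12 3

Derivation:
Gear 0 (driver, T0=13): tooth at mesh = N mod T0
  207 = 15 * 13 + 12, so 207 mod 13 = 12
  gear 0 tooth = 12
Gear 1 (driven, T1=21): tooth at mesh = (-N) mod T1
  207 = 9 * 21 + 18, so 207 mod 21 = 18
  (-207) mod 21 = (-18) mod 21 = 21 - 18 = 3
Mesh after 207 steps: gear-0 tooth 12 meets gear-1 tooth 3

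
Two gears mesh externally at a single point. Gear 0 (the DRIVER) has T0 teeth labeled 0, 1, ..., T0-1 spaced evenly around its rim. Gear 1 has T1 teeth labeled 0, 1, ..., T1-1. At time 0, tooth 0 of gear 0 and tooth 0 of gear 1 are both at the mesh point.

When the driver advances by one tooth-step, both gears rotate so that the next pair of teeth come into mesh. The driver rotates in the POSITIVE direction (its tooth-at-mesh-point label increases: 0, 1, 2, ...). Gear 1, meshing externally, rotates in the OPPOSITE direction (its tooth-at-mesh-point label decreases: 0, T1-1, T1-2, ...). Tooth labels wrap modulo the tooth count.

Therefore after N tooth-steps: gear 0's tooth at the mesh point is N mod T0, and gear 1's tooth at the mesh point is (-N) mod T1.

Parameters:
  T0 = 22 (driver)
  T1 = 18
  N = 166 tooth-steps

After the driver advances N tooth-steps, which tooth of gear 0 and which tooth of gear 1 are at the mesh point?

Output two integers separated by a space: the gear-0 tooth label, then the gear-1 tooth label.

Answer: 12 14

Derivation:
Gear 0 (driver, T0=22): tooth at mesh = N mod T0
  166 = 7 * 22 + 12, so 166 mod 22 = 12
  gear 0 tooth = 12
Gear 1 (driven, T1=18): tooth at mesh = (-N) mod T1
  166 = 9 * 18 + 4, so 166 mod 18 = 4
  (-166) mod 18 = (-4) mod 18 = 18 - 4 = 14
Mesh after 166 steps: gear-0 tooth 12 meets gear-1 tooth 14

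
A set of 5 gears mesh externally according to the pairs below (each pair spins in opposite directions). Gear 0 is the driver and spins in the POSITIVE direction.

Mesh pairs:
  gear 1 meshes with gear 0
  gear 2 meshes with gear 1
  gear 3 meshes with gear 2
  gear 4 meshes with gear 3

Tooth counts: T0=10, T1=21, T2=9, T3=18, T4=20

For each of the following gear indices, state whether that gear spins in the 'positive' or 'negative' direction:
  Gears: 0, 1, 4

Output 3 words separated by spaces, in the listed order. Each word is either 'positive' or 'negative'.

Answer: positive negative positive

Derivation:
Gear 0 (driver): positive (depth 0)
  gear 1: meshes with gear 0 -> depth 1 -> negative (opposite of gear 0)
  gear 2: meshes with gear 1 -> depth 2 -> positive (opposite of gear 1)
  gear 3: meshes with gear 2 -> depth 3 -> negative (opposite of gear 2)
  gear 4: meshes with gear 3 -> depth 4 -> positive (opposite of gear 3)
Queried indices 0, 1, 4 -> positive, negative, positive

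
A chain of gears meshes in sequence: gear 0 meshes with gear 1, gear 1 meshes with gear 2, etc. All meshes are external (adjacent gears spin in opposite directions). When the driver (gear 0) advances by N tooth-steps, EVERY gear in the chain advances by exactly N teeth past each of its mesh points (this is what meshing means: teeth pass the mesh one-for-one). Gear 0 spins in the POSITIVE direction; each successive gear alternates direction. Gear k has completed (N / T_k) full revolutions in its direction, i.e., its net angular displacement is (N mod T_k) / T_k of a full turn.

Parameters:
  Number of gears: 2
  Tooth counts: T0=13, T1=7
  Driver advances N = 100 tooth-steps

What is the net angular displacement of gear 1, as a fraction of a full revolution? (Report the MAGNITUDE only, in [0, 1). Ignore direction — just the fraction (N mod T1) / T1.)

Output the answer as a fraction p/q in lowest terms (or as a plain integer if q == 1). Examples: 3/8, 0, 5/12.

Chain of 2 gears, tooth counts: [13, 7]
  gear 0: T0=13, direction=positive, advance = 100 mod 13 = 9 teeth = 9/13 turn
  gear 1: T1=7, direction=negative, advance = 100 mod 7 = 2 teeth = 2/7 turn
Gear 1: 100 mod 7 = 2
Fraction = 2 / 7 = 2/7 (gcd(2,7)=1) = 2/7

Answer: 2/7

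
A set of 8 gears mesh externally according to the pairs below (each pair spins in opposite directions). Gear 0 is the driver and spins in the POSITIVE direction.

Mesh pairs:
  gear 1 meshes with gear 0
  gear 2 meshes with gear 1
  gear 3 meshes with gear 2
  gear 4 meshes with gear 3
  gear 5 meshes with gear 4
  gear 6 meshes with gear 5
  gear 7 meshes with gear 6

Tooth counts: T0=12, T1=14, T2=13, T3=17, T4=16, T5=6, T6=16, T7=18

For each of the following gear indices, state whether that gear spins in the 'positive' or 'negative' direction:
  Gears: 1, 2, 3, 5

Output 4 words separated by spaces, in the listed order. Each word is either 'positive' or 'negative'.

Gear 0 (driver): positive (depth 0)
  gear 1: meshes with gear 0 -> depth 1 -> negative (opposite of gear 0)
  gear 2: meshes with gear 1 -> depth 2 -> positive (opposite of gear 1)
  gear 3: meshes with gear 2 -> depth 3 -> negative (opposite of gear 2)
  gear 4: meshes with gear 3 -> depth 4 -> positive (opposite of gear 3)
  gear 5: meshes with gear 4 -> depth 5 -> negative (opposite of gear 4)
  gear 6: meshes with gear 5 -> depth 6 -> positive (opposite of gear 5)
  gear 7: meshes with gear 6 -> depth 7 -> negative (opposite of gear 6)
Queried indices 1, 2, 3, 5 -> negative, positive, negative, negative

Answer: negative positive negative negative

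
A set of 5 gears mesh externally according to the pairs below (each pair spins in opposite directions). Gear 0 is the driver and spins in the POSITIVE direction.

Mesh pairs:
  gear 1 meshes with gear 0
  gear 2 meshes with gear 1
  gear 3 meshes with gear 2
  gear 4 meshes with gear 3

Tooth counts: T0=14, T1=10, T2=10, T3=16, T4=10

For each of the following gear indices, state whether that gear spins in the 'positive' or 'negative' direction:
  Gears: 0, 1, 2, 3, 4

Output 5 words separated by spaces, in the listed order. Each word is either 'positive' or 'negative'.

Gear 0 (driver): positive (depth 0)
  gear 1: meshes with gear 0 -> depth 1 -> negative (opposite of gear 0)
  gear 2: meshes with gear 1 -> depth 2 -> positive (opposite of gear 1)
  gear 3: meshes with gear 2 -> depth 3 -> negative (opposite of gear 2)
  gear 4: meshes with gear 3 -> depth 4 -> positive (opposite of gear 3)
Queried indices 0, 1, 2, 3, 4 -> positive, negative, positive, negative, positive

Answer: positive negative positive negative positive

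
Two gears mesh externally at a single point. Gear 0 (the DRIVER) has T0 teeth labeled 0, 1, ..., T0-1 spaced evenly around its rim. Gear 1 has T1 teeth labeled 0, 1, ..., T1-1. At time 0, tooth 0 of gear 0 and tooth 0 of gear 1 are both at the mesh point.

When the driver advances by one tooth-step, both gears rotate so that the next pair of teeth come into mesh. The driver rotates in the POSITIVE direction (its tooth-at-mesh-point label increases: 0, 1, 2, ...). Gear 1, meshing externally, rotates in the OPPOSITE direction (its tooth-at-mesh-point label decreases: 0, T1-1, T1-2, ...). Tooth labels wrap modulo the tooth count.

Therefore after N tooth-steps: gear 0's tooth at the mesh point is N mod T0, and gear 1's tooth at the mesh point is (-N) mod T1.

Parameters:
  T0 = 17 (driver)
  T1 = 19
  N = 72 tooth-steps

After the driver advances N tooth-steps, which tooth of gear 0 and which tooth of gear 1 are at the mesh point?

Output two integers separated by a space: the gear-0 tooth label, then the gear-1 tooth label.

Answer: 4 4

Derivation:
Gear 0 (driver, T0=17): tooth at mesh = N mod T0
  72 = 4 * 17 + 4, so 72 mod 17 = 4
  gear 0 tooth = 4
Gear 1 (driven, T1=19): tooth at mesh = (-N) mod T1
  72 = 3 * 19 + 15, so 72 mod 19 = 15
  (-72) mod 19 = (-15) mod 19 = 19 - 15 = 4
Mesh after 72 steps: gear-0 tooth 4 meets gear-1 tooth 4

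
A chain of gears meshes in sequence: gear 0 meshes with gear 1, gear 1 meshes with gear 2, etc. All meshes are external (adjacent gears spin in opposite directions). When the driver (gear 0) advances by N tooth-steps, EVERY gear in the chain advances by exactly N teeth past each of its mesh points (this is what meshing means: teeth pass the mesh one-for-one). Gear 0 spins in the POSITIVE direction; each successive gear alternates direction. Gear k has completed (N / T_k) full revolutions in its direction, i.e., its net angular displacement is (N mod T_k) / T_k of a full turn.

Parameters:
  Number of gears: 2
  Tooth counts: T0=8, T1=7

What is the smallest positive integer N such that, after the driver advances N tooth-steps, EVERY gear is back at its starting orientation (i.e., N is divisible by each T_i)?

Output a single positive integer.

Gear k returns to start when N is a multiple of T_k.
All gears at start simultaneously when N is a common multiple of [8, 7]; the smallest such N is lcm(8, 7).
Start: lcm = T0 = 8
Fold in T1=7: gcd(8, 7) = 1; lcm(8, 7) = 8 * 7 / 1 = 56 / 1 = 56
Full cycle length = 56

Answer: 56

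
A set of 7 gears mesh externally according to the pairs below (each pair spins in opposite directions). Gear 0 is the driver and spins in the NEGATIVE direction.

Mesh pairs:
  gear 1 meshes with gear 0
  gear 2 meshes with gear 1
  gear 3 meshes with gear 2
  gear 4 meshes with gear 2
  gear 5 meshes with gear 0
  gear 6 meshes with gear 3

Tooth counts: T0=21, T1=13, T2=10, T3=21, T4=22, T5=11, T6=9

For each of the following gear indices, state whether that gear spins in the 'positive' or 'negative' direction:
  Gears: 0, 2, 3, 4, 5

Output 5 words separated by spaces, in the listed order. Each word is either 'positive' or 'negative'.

Answer: negative negative positive positive positive

Derivation:
Gear 0 (driver): negative (depth 0)
  gear 1: meshes with gear 0 -> depth 1 -> positive (opposite of gear 0)
  gear 2: meshes with gear 1 -> depth 2 -> negative (opposite of gear 1)
  gear 3: meshes with gear 2 -> depth 3 -> positive (opposite of gear 2)
  gear 4: meshes with gear 2 -> depth 3 -> positive (opposite of gear 2)
  gear 5: meshes with gear 0 -> depth 1 -> positive (opposite of gear 0)
  gear 6: meshes with gear 3 -> depth 4 -> negative (opposite of gear 3)
Queried indices 0, 2, 3, 4, 5 -> negative, negative, positive, positive, positive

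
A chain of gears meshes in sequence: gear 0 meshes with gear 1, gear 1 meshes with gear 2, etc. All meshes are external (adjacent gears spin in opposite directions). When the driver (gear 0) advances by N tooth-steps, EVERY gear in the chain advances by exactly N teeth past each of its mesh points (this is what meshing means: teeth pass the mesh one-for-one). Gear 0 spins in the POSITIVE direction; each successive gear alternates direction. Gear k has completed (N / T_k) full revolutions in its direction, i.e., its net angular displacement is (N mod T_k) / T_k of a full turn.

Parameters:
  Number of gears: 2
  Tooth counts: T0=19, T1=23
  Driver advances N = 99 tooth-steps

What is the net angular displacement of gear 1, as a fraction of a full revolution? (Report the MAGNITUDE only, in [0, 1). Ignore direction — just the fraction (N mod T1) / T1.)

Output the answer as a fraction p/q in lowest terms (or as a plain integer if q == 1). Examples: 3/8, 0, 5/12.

Chain of 2 gears, tooth counts: [19, 23]
  gear 0: T0=19, direction=positive, advance = 99 mod 19 = 4 teeth = 4/19 turn
  gear 1: T1=23, direction=negative, advance = 99 mod 23 = 7 teeth = 7/23 turn
Gear 1: 99 mod 23 = 7
Fraction = 7 / 23 = 7/23 (gcd(7,23)=1) = 7/23

Answer: 7/23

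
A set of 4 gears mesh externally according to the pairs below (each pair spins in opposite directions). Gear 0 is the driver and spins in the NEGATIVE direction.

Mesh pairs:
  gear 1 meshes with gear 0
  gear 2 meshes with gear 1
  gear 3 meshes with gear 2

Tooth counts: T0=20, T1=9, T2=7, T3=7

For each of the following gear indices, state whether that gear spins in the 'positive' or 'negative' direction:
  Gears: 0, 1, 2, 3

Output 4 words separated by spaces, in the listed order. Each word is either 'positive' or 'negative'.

Answer: negative positive negative positive

Derivation:
Gear 0 (driver): negative (depth 0)
  gear 1: meshes with gear 0 -> depth 1 -> positive (opposite of gear 0)
  gear 2: meshes with gear 1 -> depth 2 -> negative (opposite of gear 1)
  gear 3: meshes with gear 2 -> depth 3 -> positive (opposite of gear 2)
Queried indices 0, 1, 2, 3 -> negative, positive, negative, positive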